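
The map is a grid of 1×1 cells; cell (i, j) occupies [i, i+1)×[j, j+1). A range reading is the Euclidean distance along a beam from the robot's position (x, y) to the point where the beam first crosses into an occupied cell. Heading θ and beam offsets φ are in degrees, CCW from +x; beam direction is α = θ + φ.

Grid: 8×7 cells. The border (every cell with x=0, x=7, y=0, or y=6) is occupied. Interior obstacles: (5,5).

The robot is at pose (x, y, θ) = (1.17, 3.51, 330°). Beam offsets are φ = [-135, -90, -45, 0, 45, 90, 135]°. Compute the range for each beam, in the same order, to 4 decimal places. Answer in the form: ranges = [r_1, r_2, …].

beam 1: φ=-135°, α=195°
  direction (-0.9659, -0.2588); cell (1,3); t to first gridline: x 0.1760, y 1.9705 (then +1.0353 / +3.8637)
    (0,3) via x @ 0.1760  # hit
  → r_1 = 0.1760
beam 2: φ=-90°, α=240°
  direction (-0.5000, -0.8660); cell (1,3); t to first gridline: x 0.3400, y 0.5889 (then +2.0000 / +1.1547)
    (0,3) via x @ 0.3400  # hit
  → r_2 = 0.3400
beam 3: φ=-45°, α=285°
  direction (0.2588, -0.9659); cell (1,3); t to first gridline: x 3.2069, y 0.5280 (then +3.8637 / +1.0353)
    (1,2) via y @ 0.5280
    (1,1) via y @ 1.5633
    (1,0) via y @ 2.5985  # hit
  → r_3 = 2.5985
beam 4: φ=0°, α=330°
  direction (0.8660, -0.5000); cell (1,3); t to first gridline: x 0.9584, y 1.0200 (then +1.1547 / +2.0000)
    (2,3) via x @ 0.9584
    (2,2) via y @ 1.0200
    (3,2) via x @ 2.1131
    (3,1) via y @ 3.0200
    (4,1) via x @ 3.2678
    (5,1) via x @ 4.4225
    (5,0) via y @ 5.0200  # hit
  → r_4 = 5.0200
beam 5: φ=45°, α=15°
  direction (0.9659, 0.2588); cell (1,3); t to first gridline: x 0.8593, y 1.8932 (then +1.0353 / +3.8637)
    (2,3) via x @ 0.8593
    (2,4) via y @ 1.8932
    (3,4) via x @ 1.8946
    (4,4) via x @ 2.9298
    (5,4) via x @ 3.9651
    (6,4) via x @ 5.0004
    (6,5) via y @ 5.7569
    (7,5) via x @ 6.0357  # hit
  → r_5 = 6.0357
beam 6: φ=90°, α=60°
  direction (0.5000, 0.8660); cell (1,3); t to first gridline: x 1.6600, y 0.5658 (then +2.0000 / +1.1547)
    (1,4) via y @ 0.5658
    (2,4) via x @ 1.6600
    (2,5) via y @ 1.7205
    (2,6) via y @ 2.8752  # hit
  → r_6 = 2.8752
beam 7: φ=135°, α=105°
  direction (-0.2588, 0.9659); cell (1,3); t to first gridline: x 0.6568, y 0.5073 (then +3.8637 / +1.0353)
    (1,4) via y @ 0.5073
    (0,4) via x @ 0.6568  # hit
  → r_7 = 0.6568

ranges = [0.1760, 0.3400, 2.5985, 5.0200, 6.0357, 2.8752, 0.6568]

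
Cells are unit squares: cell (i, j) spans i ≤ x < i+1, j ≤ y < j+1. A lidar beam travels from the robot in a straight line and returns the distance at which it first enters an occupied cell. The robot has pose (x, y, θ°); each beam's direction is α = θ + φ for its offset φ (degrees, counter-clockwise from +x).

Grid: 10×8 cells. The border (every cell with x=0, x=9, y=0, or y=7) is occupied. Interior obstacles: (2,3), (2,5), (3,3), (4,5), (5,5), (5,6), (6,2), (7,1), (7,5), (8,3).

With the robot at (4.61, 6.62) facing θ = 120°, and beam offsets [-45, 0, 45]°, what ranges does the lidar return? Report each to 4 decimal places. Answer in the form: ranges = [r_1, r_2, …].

beam 1: φ=-45°, α=75°
  d=(0.2588,0.9659)  start (4,6)  tX=1.5068 tY=0.3934  stride 1/|dx|=3.8637 1/|dy|=1.0353
    cross y-line → (4,7), t=0.3934 (wall)
  → r_1 = 0.3934
beam 2: φ=0°, α=120°
  d=(-0.5000,0.8660)  start (4,6)  tX=1.2200 tY=0.4388  stride 1/|dx|=2.0000 1/|dy|=1.1547
    cross y-line → (4,7), t=0.4388 (wall)
  → r_2 = 0.4388
beam 3: φ=45°, α=165°
  d=(-0.9659,0.2588)  start (4,6)  tX=0.6315 tY=1.4682  stride 1/|dx|=1.0353 1/|dy|=3.8637
    cross x-line → (3,6), t=0.6315
    cross y-line → (3,7), t=1.4682 (wall)
  → r_3 = 1.4682

ranges = [0.3934, 0.4388, 1.4682]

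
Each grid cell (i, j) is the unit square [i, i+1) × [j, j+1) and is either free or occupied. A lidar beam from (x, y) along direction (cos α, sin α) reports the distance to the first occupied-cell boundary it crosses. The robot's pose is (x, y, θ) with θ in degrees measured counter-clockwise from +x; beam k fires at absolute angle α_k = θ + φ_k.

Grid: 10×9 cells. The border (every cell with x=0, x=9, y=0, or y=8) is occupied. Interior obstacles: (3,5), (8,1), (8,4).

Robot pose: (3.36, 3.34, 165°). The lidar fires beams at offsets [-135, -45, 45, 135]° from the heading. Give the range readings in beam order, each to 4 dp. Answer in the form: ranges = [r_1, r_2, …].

ranges = [6.5125, 4.7200, 2.7251, 2.7020]

beam 1: φ=-135°, α=30°
  d=(0.8660,0.5000)  start (3,3)  tX=0.7390 tY=1.3200  stride 1/|dx|=1.1547 1/|dy|=2.0000
    cross x-line → (4,3), t=0.7390
    cross y-line → (4,4), t=1.3200
    cross x-line → (5,4), t=1.8937
    cross x-line → (6,4), t=3.0484
    cross y-line → (6,5), t=3.3200
    cross x-line → (7,5), t=4.2031
    cross y-line → (7,6), t=5.3200
    cross x-line → (8,6), t=5.3578
    cross x-line → (9,6), t=6.5125 (wall)
  → r_1 = 6.5125
beam 2: φ=-45°, α=120°
  d=(-0.5000,0.8660)  start (3,3)  tX=0.7200 tY=0.7621  stride 1/|dx|=2.0000 1/|dy|=1.1547
    cross x-line → (2,3), t=0.7200
    cross y-line → (2,4), t=0.7621
    cross y-line → (2,5), t=1.9168
    cross x-line → (1,5), t=2.7200
    cross y-line → (1,6), t=3.0715
    cross y-line → (1,7), t=4.2262
    cross x-line → (0,7), t=4.7200 (wall)
  → r_2 = 4.7200
beam 3: φ=45°, α=210°
  d=(-0.8660,-0.5000)  start (3,3)  tX=0.4157 tY=0.6800  stride 1/|dx|=1.1547 1/|dy|=2.0000
    cross x-line → (2,3), t=0.4157
    cross y-line → (2,2), t=0.6800
    cross x-line → (1,2), t=1.5704
    cross y-line → (1,1), t=2.6800
    cross x-line → (0,1), t=2.7251 (wall)
  → r_3 = 2.7251
beam 4: φ=135°, α=300°
  d=(0.5000,-0.8660)  start (3,3)  tX=1.2800 tY=0.3926  stride 1/|dx|=2.0000 1/|dy|=1.1547
    cross y-line → (3,2), t=0.3926
    cross x-line → (4,2), t=1.2800
    cross y-line → (4,1), t=1.5473
    cross y-line → (4,0), t=2.7020 (wall)
  → r_4 = 2.7020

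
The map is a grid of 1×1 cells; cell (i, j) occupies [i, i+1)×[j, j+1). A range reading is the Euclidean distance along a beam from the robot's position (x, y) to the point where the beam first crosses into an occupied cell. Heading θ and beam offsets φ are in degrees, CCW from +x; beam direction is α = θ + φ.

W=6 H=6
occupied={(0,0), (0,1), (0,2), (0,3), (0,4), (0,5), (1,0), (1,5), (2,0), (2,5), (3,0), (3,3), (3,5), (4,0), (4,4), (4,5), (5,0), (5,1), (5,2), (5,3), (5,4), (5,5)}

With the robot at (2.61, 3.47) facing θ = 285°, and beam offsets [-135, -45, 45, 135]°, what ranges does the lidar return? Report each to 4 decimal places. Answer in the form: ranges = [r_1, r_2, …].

ranges = [1.8591, 2.8521, 0.4503, 1.7667]

beam 1: φ=-135°, α=150°
  direction (-0.8660, 0.5000); cell (2,3); t to first gridline: x 0.7044, y 1.0600 (then +1.1547 / +2.0000)
    (1,3) via x @ 0.7044
    (1,4) via y @ 1.0600
    (0,4) via x @ 1.8591  # hit
  → r_1 = 1.8591
beam 2: φ=-45°, α=240°
  direction (-0.5000, -0.8660); cell (2,3); t to first gridline: x 1.2200, y 0.5427 (then +2.0000 / +1.1547)
    (2,2) via y @ 0.5427
    (1,2) via x @ 1.2200
    (1,1) via y @ 1.6974
    (1,0) via y @ 2.8521  # hit
  → r_2 = 2.8521
beam 3: φ=45°, α=330°
  direction (0.8660, -0.5000); cell (2,3); t to first gridline: x 0.4503, y 0.9400 (then +1.1547 / +2.0000)
    (3,3) via x @ 0.4503  # hit
  → r_3 = 0.4503
beam 4: φ=135°, α=60°
  direction (0.5000, 0.8660); cell (2,3); t to first gridline: x 0.7800, y 0.6120 (then +2.0000 / +1.1547)
    (2,4) via y @ 0.6120
    (3,4) via x @ 0.7800
    (3,5) via y @ 1.7667  # hit
  → r_4 = 1.7667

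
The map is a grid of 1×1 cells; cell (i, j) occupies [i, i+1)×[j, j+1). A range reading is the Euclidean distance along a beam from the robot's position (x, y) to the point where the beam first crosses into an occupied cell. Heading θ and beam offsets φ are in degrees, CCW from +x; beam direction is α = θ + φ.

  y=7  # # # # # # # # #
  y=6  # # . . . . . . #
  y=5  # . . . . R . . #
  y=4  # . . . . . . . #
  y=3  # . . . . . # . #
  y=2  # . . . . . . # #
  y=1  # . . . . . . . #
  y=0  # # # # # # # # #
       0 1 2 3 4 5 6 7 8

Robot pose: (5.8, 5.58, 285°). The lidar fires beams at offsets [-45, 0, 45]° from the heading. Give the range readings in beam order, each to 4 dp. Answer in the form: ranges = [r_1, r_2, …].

beam 1: φ=-45°, α=240°
  cosα=-0.5000 sinα=-0.8660 | (5,5) | tMaxX 1.6000 tMaxY 0.6697 | tΔX 2.0000 tΔY 1.1547
    t=0.6697 [y] (5,4)
    t=1.6000 [x] (4,4)
    t=1.8244 [y] (4,3)
    t=2.9791 [y] (4,2)
    t=3.6000 [x] (3,2)
    t=4.1338 [y] (3,1)
    t=5.2885 [y] (3,0) — stop
  → r_1 = 5.2885
beam 2: φ=0°, α=285°
  cosα=0.2588 sinα=-0.9659 | (5,5) | tMaxX 0.7727 tMaxY 0.6005 | tΔX 3.8637 tΔY 1.0353
    t=0.6005 [y] (5,4)
    t=0.7727 [x] (6,4)
    t=1.6357 [y] (6,3) — stop
  → r_2 = 1.6357
beam 3: φ=45°, α=330°
  cosα=0.8660 sinα=-0.5000 | (5,5) | tMaxX 0.2309 tMaxY 1.1600 | tΔX 1.1547 tΔY 2.0000
    t=0.2309 [x] (6,5)
    t=1.1600 [y] (6,4)
    t=1.3856 [x] (7,4)
    t=2.5403 [x] (8,4) — stop
  → r_3 = 2.5403

ranges = [5.2885, 1.6357, 2.5403]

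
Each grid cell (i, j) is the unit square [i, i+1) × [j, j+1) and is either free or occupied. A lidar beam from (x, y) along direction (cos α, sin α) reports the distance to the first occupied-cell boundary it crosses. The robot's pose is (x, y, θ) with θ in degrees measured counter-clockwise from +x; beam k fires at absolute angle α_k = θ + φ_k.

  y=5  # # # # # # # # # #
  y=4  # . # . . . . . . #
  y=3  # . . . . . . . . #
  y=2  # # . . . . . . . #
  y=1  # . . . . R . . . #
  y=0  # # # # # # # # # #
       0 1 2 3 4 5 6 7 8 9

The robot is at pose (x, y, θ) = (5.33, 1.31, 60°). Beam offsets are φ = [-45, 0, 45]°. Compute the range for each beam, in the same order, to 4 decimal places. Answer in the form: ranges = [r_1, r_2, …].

beam 1: φ=-45°, α=15°
  d=(0.9659,0.2588)  start (5,1)  tX=0.6936 tY=2.6660  stride 1/|dx|=1.0353 1/|dy|=3.8637
    cross x-line → (6,1), t=0.6936
    cross x-line → (7,1), t=1.7289
    cross y-line → (7,2), t=2.6660
    cross x-line → (8,2), t=2.7642
    cross x-line → (9,2), t=3.7995 (wall)
  → r_1 = 3.7995
beam 2: φ=0°, α=60°
  d=(0.5000,0.8660)  start (5,1)  tX=1.3400 tY=0.7967  stride 1/|dx|=2.0000 1/|dy|=1.1547
    cross y-line → (5,2), t=0.7967
    cross x-line → (6,2), t=1.3400
    cross y-line → (6,3), t=1.9514
    cross y-line → (6,4), t=3.1061
    cross x-line → (7,4), t=3.3400
    cross y-line → (7,5), t=4.2608 (wall)
  → r_2 = 4.2608
beam 3: φ=45°, α=105°
  d=(-0.2588,0.9659)  start (5,1)  tX=1.2750 tY=0.7143  stride 1/|dx|=3.8637 1/|dy|=1.0353
    cross y-line → (5,2), t=0.7143
    cross x-line → (4,2), t=1.2750
    cross y-line → (4,3), t=1.7496
    cross y-line → (4,4), t=2.7849
    cross y-line → (4,5), t=3.8202 (wall)
  → r_3 = 3.8202

ranges = [3.7995, 4.2608, 3.8202]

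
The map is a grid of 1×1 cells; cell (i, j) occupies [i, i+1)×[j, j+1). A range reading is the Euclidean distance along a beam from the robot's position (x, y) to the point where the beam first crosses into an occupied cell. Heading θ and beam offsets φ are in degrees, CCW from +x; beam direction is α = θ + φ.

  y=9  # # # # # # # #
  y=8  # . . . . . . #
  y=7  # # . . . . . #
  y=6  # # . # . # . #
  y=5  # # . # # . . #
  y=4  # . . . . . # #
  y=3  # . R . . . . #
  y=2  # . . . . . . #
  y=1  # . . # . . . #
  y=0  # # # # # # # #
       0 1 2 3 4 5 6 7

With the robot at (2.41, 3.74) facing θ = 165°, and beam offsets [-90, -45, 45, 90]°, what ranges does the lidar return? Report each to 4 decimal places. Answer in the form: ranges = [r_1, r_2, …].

ranges = [2.2796, 1.4549, 1.6281, 2.8367]

beam 1: φ=-90°, α=75°
  d=(0.2588,0.9659)  start (2,3)  tX=2.2796 tY=0.2692  stride 1/|dx|=3.8637 1/|dy|=1.0353
    cross y-line → (2,4), t=0.2692
    cross y-line → (2,5), t=1.3044
    cross x-line → (3,5), t=2.2796 (wall)
  → r_1 = 2.2796
beam 2: φ=-45°, α=120°
  d=(-0.5000,0.8660)  start (2,3)  tX=0.8200 tY=0.3002  stride 1/|dx|=2.0000 1/|dy|=1.1547
    cross y-line → (2,4), t=0.3002
    cross x-line → (1,4), t=0.8200
    cross y-line → (1,5), t=1.4549 (wall)
  → r_2 = 1.4549
beam 3: φ=45°, α=210°
  d=(-0.8660,-0.5000)  start (2,3)  tX=0.4734 tY=1.4800  stride 1/|dx|=1.1547 1/|dy|=2.0000
    cross x-line → (1,3), t=0.4734
    cross y-line → (1,2), t=1.4800
    cross x-line → (0,2), t=1.6281 (wall)
  → r_3 = 1.6281
beam 4: φ=90°, α=255°
  d=(-0.2588,-0.9659)  start (2,3)  tX=1.5841 tY=0.7661  stride 1/|dx|=3.8637 1/|dy|=1.0353
    cross y-line → (2,2), t=0.7661
    cross x-line → (1,2), t=1.5841
    cross y-line → (1,1), t=1.8014
    cross y-line → (1,0), t=2.8367 (wall)
  → r_4 = 2.8367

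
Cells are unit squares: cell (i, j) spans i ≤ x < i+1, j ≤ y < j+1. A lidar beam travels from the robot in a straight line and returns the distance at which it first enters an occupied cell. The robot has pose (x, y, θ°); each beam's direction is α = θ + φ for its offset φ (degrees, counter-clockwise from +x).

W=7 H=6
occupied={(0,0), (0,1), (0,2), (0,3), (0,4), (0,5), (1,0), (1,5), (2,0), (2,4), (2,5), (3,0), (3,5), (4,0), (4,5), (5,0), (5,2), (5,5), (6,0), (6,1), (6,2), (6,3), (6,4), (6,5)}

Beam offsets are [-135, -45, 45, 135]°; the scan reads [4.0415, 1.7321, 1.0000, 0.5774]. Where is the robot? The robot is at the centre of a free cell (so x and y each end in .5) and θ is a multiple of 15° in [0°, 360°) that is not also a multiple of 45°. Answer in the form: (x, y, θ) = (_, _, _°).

(x, y, θ) = (4.5, 4.5, 345°)

Enumerate (i+0.5, j+0.5, θ) over the 18 free cells and 16 admissible headings. For each, cast all 4 beams and compare to the given ranges.
  (3.5, 1.5, 120°): beam 1 = 1.9319 ≠ 4.0415 ✗
  (3.5, 2.5, 15°): beam 1 = 1.7321 ≠ 4.0415 ✗
  (1.5, 2.5, 300°): beam 1 = 0.5176 ≠ 4.0415 ✗
  (3.5, 2.5, 210°): beam 1 = 2.5882 ≠ 4.0415 ✗
  …
  (4.5, 4.5, 345°): r_1=4.0415, r_2=1.7321, r_3=1.0000, r_4=0.5774 — all match ✓
Unique over the lattice → pose = (4.5, 4.5, 345°).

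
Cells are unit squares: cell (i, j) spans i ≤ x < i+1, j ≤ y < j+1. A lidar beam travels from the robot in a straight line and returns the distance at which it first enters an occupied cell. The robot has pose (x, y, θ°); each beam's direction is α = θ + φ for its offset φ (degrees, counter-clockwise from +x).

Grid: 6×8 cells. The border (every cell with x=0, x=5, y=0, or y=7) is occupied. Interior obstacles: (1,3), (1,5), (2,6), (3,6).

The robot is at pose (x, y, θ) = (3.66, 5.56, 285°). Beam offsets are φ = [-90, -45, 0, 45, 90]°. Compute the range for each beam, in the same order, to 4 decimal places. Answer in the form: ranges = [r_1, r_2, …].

ranges = [1.7186, 5.2654, 4.7209, 1.5473, 1.3873]

beam 1: φ=-90°, α=195°
  cosα=-0.9659 sinα=-0.2588 | (3,5) | tMaxX 0.6833 tMaxY 2.1637 | tΔX 1.0353 tΔY 3.8637
    t=0.6833 [x] (2,5)
    t=1.7186 [x] (1,5) — stop
  → r_1 = 1.7186
beam 2: φ=-45°, α=240°
  cosα=-0.5000 sinα=-0.8660 | (3,5) | tMaxX 1.3200 tMaxY 0.6466 | tΔX 2.0000 tΔY 1.1547
    t=0.6466 [y] (3,4)
    t=1.3200 [x] (2,4)
    t=1.8013 [y] (2,3)
    t=2.9560 [y] (2,2)
    t=3.3200 [x] (1,2)
    t=4.1107 [y] (1,1)
    t=5.2654 [y] (1,0) — stop
  → r_2 = 5.2654
beam 3: φ=0°, α=285°
  cosα=0.2588 sinα=-0.9659 | (3,5) | tMaxX 1.3137 tMaxY 0.5798 | tΔX 3.8637 tΔY 1.0353
    t=0.5798 [y] (3,4)
    t=1.3137 [x] (4,4)
    t=1.6150 [y] (4,3)
    t=2.6503 [y] (4,2)
    t=3.6856 [y] (4,1)
    t=4.7209 [y] (4,0) — stop
  → r_3 = 4.7209
beam 4: φ=45°, α=330°
  cosα=0.8660 sinα=-0.5000 | (3,5) | tMaxX 0.3926 tMaxY 1.1200 | tΔX 1.1547 tΔY 2.0000
    t=0.3926 [x] (4,5)
    t=1.1200 [y] (4,4)
    t=1.5473 [x] (5,4) — stop
  → r_4 = 1.5473
beam 5: φ=90°, α=15°
  cosα=0.9659 sinα=0.2588 | (3,5) | tMaxX 0.3520 tMaxY 1.7000 | tΔX 1.0353 tΔY 3.8637
    t=0.3520 [x] (4,5)
    t=1.3873 [x] (5,5) — stop
  → r_5 = 1.3873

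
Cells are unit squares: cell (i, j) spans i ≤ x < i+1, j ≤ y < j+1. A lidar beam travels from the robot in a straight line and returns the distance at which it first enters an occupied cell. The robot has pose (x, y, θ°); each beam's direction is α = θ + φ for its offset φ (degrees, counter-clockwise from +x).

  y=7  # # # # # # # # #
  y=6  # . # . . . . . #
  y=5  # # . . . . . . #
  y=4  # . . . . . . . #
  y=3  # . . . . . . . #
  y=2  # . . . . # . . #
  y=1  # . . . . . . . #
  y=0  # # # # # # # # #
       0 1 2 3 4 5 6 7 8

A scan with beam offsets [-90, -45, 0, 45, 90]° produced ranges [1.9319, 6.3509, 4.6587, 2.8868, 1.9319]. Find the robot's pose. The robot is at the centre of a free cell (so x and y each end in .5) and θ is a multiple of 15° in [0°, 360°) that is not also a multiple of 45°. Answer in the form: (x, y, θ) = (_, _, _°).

Candidates: 39 free-cell centres × 16 headings = 624 poses. Raycast each; keep the one whose scan matches to 4 dp.
  (5.5, 1.5, 15°): beam 1 = 0.5176 ≠ 1.9319 ✗
  (6.5, 6.5, 165°): beam 1 = 0.5176 ≠ 1.9319 ✗
  (7.5, 5.5, 255°): beam 1 = 4.6587 ≠ 1.9319 ✗
  (4.5, 6.5, 210°): beam 1 = 0.5774 ≠ 1.9319 ✗
  …
  (3.5, 1.5, 105°): r_1=1.9319, r_2=6.3509, r_3=4.6587, r_4=2.8868, r_5=1.9319 — all match ✓
Only this pose fits every beam.

(x, y, θ) = (3.5, 1.5, 105°)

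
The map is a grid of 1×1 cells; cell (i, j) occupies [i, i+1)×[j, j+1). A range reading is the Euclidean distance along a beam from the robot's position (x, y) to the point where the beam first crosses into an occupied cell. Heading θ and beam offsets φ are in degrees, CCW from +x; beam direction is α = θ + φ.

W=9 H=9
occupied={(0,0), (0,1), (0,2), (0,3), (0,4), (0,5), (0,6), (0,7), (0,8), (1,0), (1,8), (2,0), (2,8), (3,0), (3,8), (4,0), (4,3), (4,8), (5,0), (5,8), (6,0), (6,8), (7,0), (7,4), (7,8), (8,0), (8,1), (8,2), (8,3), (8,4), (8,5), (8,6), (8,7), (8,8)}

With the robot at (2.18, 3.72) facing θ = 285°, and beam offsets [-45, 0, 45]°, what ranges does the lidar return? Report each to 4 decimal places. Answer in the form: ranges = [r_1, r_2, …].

ranges = [2.3600, 2.8160, 5.4400]

beam 1: φ=-45°, α=240°
  dir = (cos 240°, sin 240°) = (-0.5000, -0.8660); from cell (2,3)
  next x-line at t=0.3600, next y-line at t=0.8314; Δt_x=2.0000, Δt_y=1.1547
    x: enter (1,3) at t=0.3600
    y: enter (1,2) at t=0.8314
    y: enter (1,1) at t=1.9861
    x: enter (0,1) at t=2.3600 ← occupied
  → r_1 = 2.3600
beam 2: φ=0°, α=285°
  dir = (cos 285°, sin 285°) = (0.2588, -0.9659); from cell (2,3)
  next x-line at t=3.1682, next y-line at t=0.7454; Δt_x=3.8637, Δt_y=1.0353
    y: enter (2,2) at t=0.7454
    y: enter (2,1) at t=1.7807
    y: enter (2,0) at t=2.8160 ← occupied
  → r_2 = 2.8160
beam 3: φ=45°, α=330°
  dir = (cos 330°, sin 330°) = (0.8660, -0.5000); from cell (2,3)
  next x-line at t=0.9469, next y-line at t=1.4400; Δt_x=1.1547, Δt_y=2.0000
    x: enter (3,3) at t=0.9469
    y: enter (3,2) at t=1.4400
    x: enter (4,2) at t=2.1016
    x: enter (5,2) at t=3.2563
    y: enter (5,1) at t=3.4400
    x: enter (6,1) at t=4.4110
    y: enter (6,0) at t=5.4400 ← occupied
  → r_3 = 5.4400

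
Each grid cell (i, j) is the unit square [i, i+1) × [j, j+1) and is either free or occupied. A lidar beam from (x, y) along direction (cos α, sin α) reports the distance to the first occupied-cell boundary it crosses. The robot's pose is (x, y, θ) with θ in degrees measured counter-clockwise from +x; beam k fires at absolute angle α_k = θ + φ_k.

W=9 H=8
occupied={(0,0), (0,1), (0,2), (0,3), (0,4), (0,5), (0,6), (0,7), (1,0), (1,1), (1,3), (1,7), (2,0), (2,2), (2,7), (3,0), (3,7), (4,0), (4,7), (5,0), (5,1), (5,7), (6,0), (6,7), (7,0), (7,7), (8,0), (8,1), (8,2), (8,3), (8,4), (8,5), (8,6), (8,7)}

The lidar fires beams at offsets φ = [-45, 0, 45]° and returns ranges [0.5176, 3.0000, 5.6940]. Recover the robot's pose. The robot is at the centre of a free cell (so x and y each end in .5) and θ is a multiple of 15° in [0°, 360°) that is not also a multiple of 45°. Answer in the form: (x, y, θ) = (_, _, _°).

(x, y, θ) = (2.5, 3.5, 330°)

Enumerate (i+0.5, j+0.5, θ) over the 38 free cells and 16 admissible headings. For each, cast all 3 beams and compare to the given ranges.
  (2.5, 3.5, 210°): beam 2 = 0.5774 ≠ 3.0000 ✗
  (4.5, 3.5, 30°): beam 1 = 3.6235 ≠ 0.5176 ✗
  (7.5, 6.5, 60°): beam 2 = 0.5774 ≠ 3.0000 ✗
  …
  (2.5, 3.5, 330°): r_1=0.5176, r_2=3.0000, r_3=5.6940 — all match ✓
Unique over the lattice → pose = (2.5, 3.5, 330°).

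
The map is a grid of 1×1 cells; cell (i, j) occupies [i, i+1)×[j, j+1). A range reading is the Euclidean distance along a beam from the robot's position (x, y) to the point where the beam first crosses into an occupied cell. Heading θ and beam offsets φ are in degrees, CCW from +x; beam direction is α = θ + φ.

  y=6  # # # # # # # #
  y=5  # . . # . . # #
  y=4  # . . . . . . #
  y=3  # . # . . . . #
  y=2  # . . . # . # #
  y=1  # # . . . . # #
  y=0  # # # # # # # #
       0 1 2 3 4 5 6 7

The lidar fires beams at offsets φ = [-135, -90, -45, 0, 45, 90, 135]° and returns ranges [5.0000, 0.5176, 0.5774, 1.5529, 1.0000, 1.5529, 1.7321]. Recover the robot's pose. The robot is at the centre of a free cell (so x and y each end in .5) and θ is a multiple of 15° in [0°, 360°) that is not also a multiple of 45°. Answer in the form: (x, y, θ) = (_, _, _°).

Enumerate (i+0.5, j+0.5, θ) over the 23 free cells and 16 admissible headings. For each, cast all 7 beams and compare to the given ranges.
  (3.5, 4.5, 120°): beam 1 = 3.6235 ≠ 5.0000 ✗
  (1.5, 4.5, 345°): beam 1 = 0.5774 ≠ 5.0000 ✗
  (3.5, 4.5, 60°): beam 1 = 1.9319 ≠ 5.0000 ✗
  (1.5, 3.5, 120°): beam 1 = 0.5176 ≠ 5.0000 ✗
  …
  (2.5, 2.5, 165°): r_1=5.0000, r_2=0.5176, r_3=0.5774, r_4=1.5529, r_5=1.0000, r_6=1.5529, r_7=1.7321 — all match ✓
No second candidate reproduces the full scan.

(x, y, θ) = (2.5, 2.5, 165°)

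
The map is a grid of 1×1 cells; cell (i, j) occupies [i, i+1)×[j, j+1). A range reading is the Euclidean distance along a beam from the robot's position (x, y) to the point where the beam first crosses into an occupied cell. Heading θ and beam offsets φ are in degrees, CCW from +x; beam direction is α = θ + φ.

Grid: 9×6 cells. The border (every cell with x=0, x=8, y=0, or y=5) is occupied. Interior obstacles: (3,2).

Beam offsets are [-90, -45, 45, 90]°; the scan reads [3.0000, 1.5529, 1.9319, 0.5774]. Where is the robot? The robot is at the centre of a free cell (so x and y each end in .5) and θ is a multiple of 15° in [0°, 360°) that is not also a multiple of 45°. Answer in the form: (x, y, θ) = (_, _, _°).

(x, y, θ) = (1.5, 2.5, 60°)

The pose lattice has 27·16 = 432 candidates. Test each by forward raycasting.
  (4.5, 3.5, 120°): beam 3 = 3.6235 ≠ 1.9319 ✗
  (5.5, 4.5, 330°): beam 1 = 4.0415 ≠ 3.0000 ✗
  (5.5, 1.5, 285°): beam 1 = 1.9319 ≠ 3.0000 ✗
  …
  (1.5, 2.5, 60°): r_1=3.0000, r_2=1.5529, r_3=1.9319, r_4=0.5774 — all match ✓
Unique over the lattice → pose = (1.5, 2.5, 60°).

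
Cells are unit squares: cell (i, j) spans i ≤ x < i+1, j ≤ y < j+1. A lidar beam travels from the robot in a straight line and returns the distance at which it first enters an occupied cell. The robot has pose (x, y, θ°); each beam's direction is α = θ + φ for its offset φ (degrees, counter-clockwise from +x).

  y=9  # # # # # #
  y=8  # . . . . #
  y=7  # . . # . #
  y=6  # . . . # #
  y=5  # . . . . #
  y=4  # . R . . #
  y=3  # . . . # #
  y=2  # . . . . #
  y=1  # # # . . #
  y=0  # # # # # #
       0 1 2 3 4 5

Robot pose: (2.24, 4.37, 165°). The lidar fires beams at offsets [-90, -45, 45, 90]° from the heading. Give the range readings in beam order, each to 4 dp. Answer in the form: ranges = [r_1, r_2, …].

beam 1: φ=-90°, α=75°
  cosα=0.2588 sinα=0.9659 | (2,4) | tMaxX 2.9364 tMaxY 0.6522 | tΔX 3.8637 tΔY 1.0353
    t=0.6522 [y] (2,5)
    t=1.6875 [y] (2,6)
    t=2.7228 [y] (2,7)
    t=2.9364 [x] (3,7) — stop
  → r_1 = 2.9364
beam 2: φ=-45°, α=120°
  cosα=-0.5000 sinα=0.8660 | (2,4) | tMaxX 0.4800 tMaxY 0.7275 | tΔX 2.0000 tΔY 1.1547
    t=0.4800 [x] (1,4)
    t=0.7275 [y] (1,5)
    t=1.8822 [y] (1,6)
    t=2.4800 [x] (0,6) — stop
  → r_2 = 2.4800
beam 3: φ=45°, α=210°
  cosα=-0.8660 sinα=-0.5000 | (2,4) | tMaxX 0.2771 tMaxY 0.7400 | tΔX 1.1547 tΔY 2.0000
    t=0.2771 [x] (1,4)
    t=0.7400 [y] (1,3)
    t=1.4318 [x] (0,3) — stop
  → r_3 = 1.4318
beam 4: φ=90°, α=255°
  cosα=-0.2588 sinα=-0.9659 | (2,4) | tMaxX 0.9273 tMaxY 0.3831 | tΔX 3.8637 tΔY 1.0353
    t=0.3831 [y] (2,3)
    t=0.9273 [x] (1,3)
    t=1.4183 [y] (1,2)
    t=2.4536 [y] (1,1) — stop
  → r_4 = 2.4536

ranges = [2.9364, 2.4800, 1.4318, 2.4536]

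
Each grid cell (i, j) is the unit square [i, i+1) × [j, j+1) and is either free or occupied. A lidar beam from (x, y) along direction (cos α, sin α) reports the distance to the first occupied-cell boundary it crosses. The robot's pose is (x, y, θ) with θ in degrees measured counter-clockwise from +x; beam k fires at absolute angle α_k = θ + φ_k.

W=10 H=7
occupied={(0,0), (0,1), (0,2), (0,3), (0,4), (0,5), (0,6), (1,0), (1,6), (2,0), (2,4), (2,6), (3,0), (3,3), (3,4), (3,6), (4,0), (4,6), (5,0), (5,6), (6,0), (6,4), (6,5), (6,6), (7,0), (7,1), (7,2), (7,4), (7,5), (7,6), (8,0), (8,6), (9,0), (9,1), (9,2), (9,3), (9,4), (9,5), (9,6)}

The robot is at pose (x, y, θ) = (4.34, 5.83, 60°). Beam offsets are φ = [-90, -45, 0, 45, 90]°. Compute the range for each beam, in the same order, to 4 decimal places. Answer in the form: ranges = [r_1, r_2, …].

beam 1: φ=-90°, α=330°
  dir = (cos 330°, sin 330°) = (0.8660, -0.5000); from cell (4,5)
  next x-line at t=0.7621, next y-line at t=1.6600; Δt_x=1.1547, Δt_y=2.0000
    x: enter (5,5) at t=0.7621
    y: enter (5,4) at t=1.6600
    x: enter (6,4) at t=1.9168 ← occupied
  → r_1 = 1.9168
beam 2: φ=-45°, α=15°
  dir = (cos 15°, sin 15°) = (0.9659, 0.2588); from cell (4,5)
  next x-line at t=0.6833, next y-line at t=0.6568; Δt_x=1.0353, Δt_y=3.8637
    y: enter (4,6) at t=0.6568 ← occupied
  → r_2 = 0.6568
beam 3: φ=0°, α=60°
  dir = (cos 60°, sin 60°) = (0.5000, 0.8660); from cell (4,5)
  next x-line at t=1.3200, next y-line at t=0.1963; Δt_x=2.0000, Δt_y=1.1547
    y: enter (4,6) at t=0.1963 ← occupied
  → r_3 = 0.1963
beam 4: φ=45°, α=105°
  dir = (cos 105°, sin 105°) = (-0.2588, 0.9659); from cell (4,5)
  next x-line at t=1.3137, next y-line at t=0.1760; Δt_x=3.8637, Δt_y=1.0353
    y: enter (4,6) at t=0.1760 ← occupied
  → r_4 = 0.1760
beam 5: φ=90°, α=150°
  dir = (cos 150°, sin 150°) = (-0.8660, 0.5000); from cell (4,5)
  next x-line at t=0.3926, next y-line at t=0.3400; Δt_x=1.1547, Δt_y=2.0000
    y: enter (4,6) at t=0.3400 ← occupied
  → r_5 = 0.3400

ranges = [1.9168, 0.6568, 0.1963, 0.1760, 0.3400]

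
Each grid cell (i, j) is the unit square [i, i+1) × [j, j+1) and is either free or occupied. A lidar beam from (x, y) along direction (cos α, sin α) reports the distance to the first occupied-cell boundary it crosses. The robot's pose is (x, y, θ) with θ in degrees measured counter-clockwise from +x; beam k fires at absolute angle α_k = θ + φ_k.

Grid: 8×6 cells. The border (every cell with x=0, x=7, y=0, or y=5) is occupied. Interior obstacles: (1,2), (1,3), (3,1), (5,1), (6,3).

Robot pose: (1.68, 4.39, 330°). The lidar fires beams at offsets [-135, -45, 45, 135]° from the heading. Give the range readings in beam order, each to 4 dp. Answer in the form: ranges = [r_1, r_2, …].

beam 1: φ=-135°, α=195°
  dir = (cos 195°, sin 195°) = (-0.9659, -0.2588); from cell (1,4)
  next x-line at t=0.7040, next y-line at t=1.5068; Δt_x=1.0353, Δt_y=3.8637
    x: enter (0,4) at t=0.7040 ← occupied
  → r_1 = 0.7040
beam 2: φ=-45°, α=285°
  dir = (cos 285°, sin 285°) = (0.2588, -0.9659); from cell (1,4)
  next x-line at t=1.2364, next y-line at t=0.4038; Δt_x=3.8637, Δt_y=1.0353
    y: enter (1,3) at t=0.4038 ← occupied
  → r_2 = 0.4038
beam 3: φ=45°, α=15°
  dir = (cos 15°, sin 15°) = (0.9659, 0.2588); from cell (1,4)
  next x-line at t=0.3313, next y-line at t=2.3569; Δt_x=1.0353, Δt_y=3.8637
    x: enter (2,4) at t=0.3313
    x: enter (3,4) at t=1.3666
    y: enter (3,5) at t=2.3569 ← occupied
  → r_3 = 2.3569
beam 4: φ=135°, α=105°
  dir = (cos 105°, sin 105°) = (-0.2588, 0.9659); from cell (1,4)
  next x-line at t=2.6273, next y-line at t=0.6315; Δt_x=3.8637, Δt_y=1.0353
    y: enter (1,5) at t=0.6315 ← occupied
  → r_4 = 0.6315

ranges = [0.7040, 0.4038, 2.3569, 0.6315]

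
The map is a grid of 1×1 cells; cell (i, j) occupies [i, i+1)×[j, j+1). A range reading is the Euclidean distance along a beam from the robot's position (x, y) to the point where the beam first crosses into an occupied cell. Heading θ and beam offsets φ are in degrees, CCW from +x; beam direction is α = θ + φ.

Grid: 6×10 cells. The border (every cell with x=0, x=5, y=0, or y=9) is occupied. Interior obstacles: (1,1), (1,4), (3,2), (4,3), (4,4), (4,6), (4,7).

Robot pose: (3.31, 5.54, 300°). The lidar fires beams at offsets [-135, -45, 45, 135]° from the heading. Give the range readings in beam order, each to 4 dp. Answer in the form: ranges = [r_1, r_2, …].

ranges = [2.3915, 4.7002, 1.7496, 3.5821]

beam 1: φ=-135°, α=165°
  direction (-0.9659, 0.2588); cell (3,5); t to first gridline: x 0.3209, y 1.7773 (then +1.0353 / +3.8637)
    (2,5) via x @ 0.3209
    (1,5) via x @ 1.3562
    (1,6) via y @ 1.7773
    (0,6) via x @ 2.3915  # hit
  → r_1 = 2.3915
beam 2: φ=-45°, α=255°
  direction (-0.2588, -0.9659); cell (3,5); t to first gridline: x 1.1977, y 0.5590 (then +3.8637 / +1.0353)
    (3,4) via y @ 0.5590
    (2,4) via x @ 1.1977
    (2,3) via y @ 1.5943
    (2,2) via y @ 2.6296
    (2,1) via y @ 3.6649
    (2,0) via y @ 4.7002  # hit
  → r_2 = 4.7002
beam 3: φ=45°, α=345°
  direction (0.9659, -0.2588); cell (3,5); t to first gridline: x 0.7143, y 2.0864 (then +1.0353 / +3.8637)
    (4,5) via x @ 0.7143
    (5,5) via x @ 1.7496  # hit
  → r_3 = 1.7496
beam 4: φ=135°, α=75°
  direction (0.2588, 0.9659); cell (3,5); t to first gridline: x 2.6660, y 0.4762 (then +3.8637 / +1.0353)
    (3,6) via y @ 0.4762
    (3,7) via y @ 1.5115
    (3,8) via y @ 2.5468
    (4,8) via x @ 2.6660
    (4,9) via y @ 3.5821  # hit
  → r_4 = 3.5821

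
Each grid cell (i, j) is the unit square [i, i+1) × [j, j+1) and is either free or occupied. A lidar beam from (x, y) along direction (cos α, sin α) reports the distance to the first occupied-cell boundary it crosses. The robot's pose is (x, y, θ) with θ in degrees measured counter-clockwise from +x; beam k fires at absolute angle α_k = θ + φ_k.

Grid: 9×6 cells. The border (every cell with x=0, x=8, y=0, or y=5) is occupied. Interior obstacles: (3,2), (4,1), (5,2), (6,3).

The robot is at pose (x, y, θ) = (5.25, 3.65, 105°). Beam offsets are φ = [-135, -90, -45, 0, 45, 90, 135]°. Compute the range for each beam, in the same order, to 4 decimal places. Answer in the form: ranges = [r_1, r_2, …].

beam 1: φ=-135°, α=330°
  direction (0.8660, -0.5000); cell (5,3); t to first gridline: x 0.8660, y 1.3000 (then +1.1547 / +2.0000)
    (6,3) via x @ 0.8660  # hit
  → r_1 = 0.8660
beam 2: φ=-90°, α=15°
  direction (0.9659, 0.2588); cell (5,3); t to first gridline: x 0.7765, y 1.3523 (then +1.0353 / +3.8637)
    (6,3) via x @ 0.7765  # hit
  → r_2 = 0.7765
beam 3: φ=-45°, α=60°
  direction (0.5000, 0.8660); cell (5,3); t to first gridline: x 1.5000, y 0.4041 (then +2.0000 / +1.1547)
    (5,4) via y @ 0.4041
    (6,4) via x @ 1.5000
    (6,5) via y @ 1.5588  # hit
  → r_3 = 1.5588
beam 4: φ=0°, α=105°
  direction (-0.2588, 0.9659); cell (5,3); t to first gridline: x 0.9659, y 0.3623 (then +3.8637 / +1.0353)
    (5,4) via y @ 0.3623
    (4,4) via x @ 0.9659
    (4,5) via y @ 1.3976  # hit
  → r_4 = 1.3976
beam 5: φ=45°, α=150°
  direction (-0.8660, 0.5000); cell (5,3); t to first gridline: x 0.2887, y 0.7000 (then +1.1547 / +2.0000)
    (4,3) via x @ 0.2887
    (4,4) via y @ 0.7000
    (3,4) via x @ 1.4434
    (2,4) via x @ 2.5981
    (2,5) via y @ 2.7000  # hit
  → r_5 = 2.7000
beam 6: φ=90°, α=195°
  direction (-0.9659, -0.2588); cell (5,3); t to first gridline: x 0.2588, y 2.5114 (then +1.0353 / +3.8637)
    (4,3) via x @ 0.2588
    (3,3) via x @ 1.2941
    (2,3) via x @ 2.3294
    (2,2) via y @ 2.5114
    (1,2) via x @ 3.3646
    (0,2) via x @ 4.3999  # hit
  → r_6 = 4.3999
beam 7: φ=135°, α=240°
  direction (-0.5000, -0.8660); cell (5,3); t to first gridline: x 0.5000, y 0.7506 (then +2.0000 / +1.1547)
    (4,3) via x @ 0.5000
    (4,2) via y @ 0.7506
    (4,1) via y @ 1.9053  # hit
  → r_7 = 1.9053

ranges = [0.8660, 0.7765, 1.5588, 1.3976, 2.7000, 4.3999, 1.9053]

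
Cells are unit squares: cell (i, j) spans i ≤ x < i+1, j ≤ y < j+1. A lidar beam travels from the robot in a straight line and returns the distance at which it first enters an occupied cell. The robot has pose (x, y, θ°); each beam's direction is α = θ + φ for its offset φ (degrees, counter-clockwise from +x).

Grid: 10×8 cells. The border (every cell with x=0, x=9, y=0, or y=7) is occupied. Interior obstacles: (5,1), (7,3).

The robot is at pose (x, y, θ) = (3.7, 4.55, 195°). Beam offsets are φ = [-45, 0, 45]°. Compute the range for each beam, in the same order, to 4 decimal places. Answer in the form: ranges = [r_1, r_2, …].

ranges = [3.1177, 2.7952, 4.0992]

beam 1: φ=-45°, α=150°
  direction (-0.8660, 0.5000); cell (3,4); t to first gridline: x 0.8083, y 0.9000 (then +1.1547 / +2.0000)
    (2,4) via x @ 0.8083
    (2,5) via y @ 0.9000
    (1,5) via x @ 1.9630
    (1,6) via y @ 2.9000
    (0,6) via x @ 3.1177  # hit
  → r_1 = 3.1177
beam 2: φ=0°, α=195°
  direction (-0.9659, -0.2588); cell (3,4); t to first gridline: x 0.7247, y 2.1250 (then +1.0353 / +3.8637)
    (2,4) via x @ 0.7247
    (1,4) via x @ 1.7600
    (1,3) via y @ 2.1250
    (0,3) via x @ 2.7952  # hit
  → r_2 = 2.7952
beam 3: φ=45°, α=240°
  direction (-0.5000, -0.8660); cell (3,4); t to first gridline: x 1.4000, y 0.6351 (then +2.0000 / +1.1547)
    (3,3) via y @ 0.6351
    (2,3) via x @ 1.4000
    (2,2) via y @ 1.7898
    (2,1) via y @ 2.9445
    (1,1) via x @ 3.4000
    (1,0) via y @ 4.0992  # hit
  → r_3 = 4.0992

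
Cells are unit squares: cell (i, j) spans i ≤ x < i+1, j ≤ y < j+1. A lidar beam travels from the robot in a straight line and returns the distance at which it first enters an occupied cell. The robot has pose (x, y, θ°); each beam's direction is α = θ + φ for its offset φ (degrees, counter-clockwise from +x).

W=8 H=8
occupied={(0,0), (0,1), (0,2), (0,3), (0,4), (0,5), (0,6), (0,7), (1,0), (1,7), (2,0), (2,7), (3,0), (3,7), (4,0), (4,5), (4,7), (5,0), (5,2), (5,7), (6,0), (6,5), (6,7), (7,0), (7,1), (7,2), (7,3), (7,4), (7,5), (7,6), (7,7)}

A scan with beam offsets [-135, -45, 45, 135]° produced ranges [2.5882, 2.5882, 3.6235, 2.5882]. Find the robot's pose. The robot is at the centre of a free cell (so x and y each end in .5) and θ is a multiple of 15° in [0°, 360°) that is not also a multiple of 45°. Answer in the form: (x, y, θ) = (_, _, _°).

The pose lattice has 33·16 = 528 candidates. Test each by forward raycasting.
  (6.5, 1.5, 330°): beam 1 = 1.9319 ≠ 2.5882 ✗
  (3.5, 5.5, 285°): beam 1 = 2.8868 ≠ 2.5882 ✗
  (2.5, 2.5, 255°): beam 1 = 3.0000 ≠ 2.5882 ✗
  (1.5, 4.5, 210°): beam 2 = 0.5176 ≠ 2.5882 ✗
  (6.5, 6.5, 75°): beam 1 = 0.5774 ≠ 2.5882 ✗
  …
  (3.5, 4.5, 240°): r_1=2.5882, r_2=2.5882, r_3=3.6235, r_4=2.5882 — all match ✓
Only this pose fits every beam.

(x, y, θ) = (3.5, 4.5, 240°)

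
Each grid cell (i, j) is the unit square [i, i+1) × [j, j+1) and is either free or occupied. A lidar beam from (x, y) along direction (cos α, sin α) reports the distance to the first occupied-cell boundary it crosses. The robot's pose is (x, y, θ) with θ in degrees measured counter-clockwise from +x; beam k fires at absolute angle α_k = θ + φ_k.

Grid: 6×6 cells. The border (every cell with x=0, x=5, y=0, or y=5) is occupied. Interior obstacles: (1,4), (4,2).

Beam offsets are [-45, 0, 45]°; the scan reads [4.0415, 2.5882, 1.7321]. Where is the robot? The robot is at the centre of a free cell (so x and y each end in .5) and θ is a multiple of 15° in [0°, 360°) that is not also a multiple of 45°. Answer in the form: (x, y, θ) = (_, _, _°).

Candidates: 14 free-cell centres × 16 headings = 224 poses. Raycast each; keep the one whose scan matches to 4 dp.
  (2.5, 3.5, 285°): beam 1 = 2.8868 ≠ 4.0415 ✗
  (1.5, 2.5, 75°): beam 2 = 1.5529 ≠ 2.5882 ✗
  (1.5, 3.5, 105°): beam 1 = 0.5774 ≠ 4.0415 ✗
  (1.5, 2.5, 240°): beam 1 = 0.5176 ≠ 4.0415 ✗
  …
  (2.5, 1.5, 105°): r_1=4.0415, r_2=2.5882, r_3=1.7321 — all match ✓
Unique over the lattice → pose = (2.5, 1.5, 105°).

(x, y, θ) = (2.5, 1.5, 105°)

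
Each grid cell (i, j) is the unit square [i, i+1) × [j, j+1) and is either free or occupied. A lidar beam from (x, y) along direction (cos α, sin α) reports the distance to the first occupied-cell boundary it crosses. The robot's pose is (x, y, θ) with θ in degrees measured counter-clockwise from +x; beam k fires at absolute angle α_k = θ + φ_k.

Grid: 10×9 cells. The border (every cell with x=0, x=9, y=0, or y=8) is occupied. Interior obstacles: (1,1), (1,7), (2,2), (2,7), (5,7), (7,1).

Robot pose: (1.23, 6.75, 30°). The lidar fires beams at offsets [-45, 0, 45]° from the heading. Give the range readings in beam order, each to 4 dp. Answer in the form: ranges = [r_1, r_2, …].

ranges = [8.0441, 0.5000, 0.2588]

beam 1: φ=-45°, α=345°
  d=(0.9659,-0.2588)  start (1,6)  tX=0.7972 tY=2.8978  stride 1/|dx|=1.0353 1/|dy|=3.8637
    cross x-line → (2,6), t=0.7972
    cross x-line → (3,6), t=1.8324
    cross x-line → (4,6), t=2.8677
    cross y-line → (4,5), t=2.8978
    cross x-line → (5,5), t=3.9030
    cross x-line → (6,5), t=4.9383
    cross x-line → (7,5), t=5.9735
    cross y-line → (7,4), t=6.7615
    cross x-line → (8,4), t=7.0088
    cross x-line → (9,4), t=8.0441 (wall)
  → r_1 = 8.0441
beam 2: φ=0°, α=30°
  d=(0.8660,0.5000)  start (1,6)  tX=0.8891 tY=0.5000  stride 1/|dx|=1.1547 1/|dy|=2.0000
    cross y-line → (1,7), t=0.5000 (wall)
  → r_2 = 0.5000
beam 3: φ=45°, α=75°
  d=(0.2588,0.9659)  start (1,6)  tX=2.9751 tY=0.2588  stride 1/|dx|=3.8637 1/|dy|=1.0353
    cross y-line → (1,7), t=0.2588 (wall)
  → r_3 = 0.2588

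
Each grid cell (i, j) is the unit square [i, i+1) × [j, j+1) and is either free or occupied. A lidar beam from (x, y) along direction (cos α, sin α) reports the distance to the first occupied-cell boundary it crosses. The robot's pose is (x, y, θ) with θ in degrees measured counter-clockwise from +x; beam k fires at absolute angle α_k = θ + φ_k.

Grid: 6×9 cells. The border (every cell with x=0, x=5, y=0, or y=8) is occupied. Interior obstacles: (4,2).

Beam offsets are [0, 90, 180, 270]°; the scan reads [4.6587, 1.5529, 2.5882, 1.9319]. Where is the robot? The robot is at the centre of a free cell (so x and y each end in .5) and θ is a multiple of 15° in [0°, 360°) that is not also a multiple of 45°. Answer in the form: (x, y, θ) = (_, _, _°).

Candidates: 27 free-cell centres × 16 headings = 432 poses. Raycast each; keep the one whose scan matches to 4 dp.
  (3.5, 4.5, 285°): beam 1 = 1.9319 ≠ 4.6587 ✗
  (4.5, 3.5, 255°): beam 1 = 0.5176 ≠ 4.6587 ✗
  (4.5, 1.5, 15°): beam 1 = 0.5176 ≠ 4.6587 ✗
  (2.5, 3.5, 240°): beam 1 = 2.8868 ≠ 4.6587 ✗
  (3.5, 4.5, 330°): beam 1 = 1.7321 ≠ 4.6587 ✗
  …
  (2.5, 3.5, 75°): r_1=4.6587, r_2=1.5529, r_3=2.5882, r_4=1.9319 — all match ✓
Unique over the lattice → pose = (2.5, 3.5, 75°).

(x, y, θ) = (2.5, 3.5, 75°)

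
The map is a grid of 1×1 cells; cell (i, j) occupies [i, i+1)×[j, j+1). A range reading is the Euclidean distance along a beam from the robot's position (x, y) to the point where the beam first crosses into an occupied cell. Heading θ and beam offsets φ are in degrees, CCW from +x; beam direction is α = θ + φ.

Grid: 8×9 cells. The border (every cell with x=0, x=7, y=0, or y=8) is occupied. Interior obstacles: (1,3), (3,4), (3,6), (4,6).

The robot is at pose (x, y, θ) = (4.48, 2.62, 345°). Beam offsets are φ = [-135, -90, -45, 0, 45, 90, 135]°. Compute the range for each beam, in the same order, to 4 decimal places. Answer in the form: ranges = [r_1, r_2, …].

beam 1: φ=-135°, α=210°
  d=(-0.8660,-0.5000)  start (4,2)  tX=0.5543 tY=1.2400  stride 1/|dx|=1.1547 1/|dy|=2.0000
    cross x-line → (3,2), t=0.5543
    cross y-line → (3,1), t=1.2400
    cross x-line → (2,1), t=1.7090
    cross x-line → (1,1), t=2.8637
    cross y-line → (1,0), t=3.2400 (wall)
  → r_1 = 3.2400
beam 2: φ=-90°, α=255°
  d=(-0.2588,-0.9659)  start (4,2)  tX=1.8546 tY=0.6419  stride 1/|dx|=3.8637 1/|dy|=1.0353
    cross y-line → (4,1), t=0.6419
    cross y-line → (4,0), t=1.6771 (wall)
  → r_2 = 1.6771
beam 3: φ=-45°, α=300°
  d=(0.5000,-0.8660)  start (4,2)  tX=1.0400 tY=0.7159  stride 1/|dx|=2.0000 1/|dy|=1.1547
    cross y-line → (4,1), t=0.7159
    cross x-line → (5,1), t=1.0400
    cross y-line → (5,0), t=1.8706 (wall)
  → r_3 = 1.8706
beam 4: φ=0°, α=345°
  d=(0.9659,-0.2588)  start (4,2)  tX=0.5383 tY=2.3955  stride 1/|dx|=1.0353 1/|dy|=3.8637
    cross x-line → (5,2), t=0.5383
    cross x-line → (6,2), t=1.5736
    cross y-line → (6,1), t=2.3955
    cross x-line → (7,1), t=2.6089 (wall)
  → r_4 = 2.6089
beam 5: φ=45°, α=30°
  d=(0.8660,0.5000)  start (4,2)  tX=0.6004 tY=0.7600  stride 1/|dx|=1.1547 1/|dy|=2.0000
    cross x-line → (5,2), t=0.6004
    cross y-line → (5,3), t=0.7600
    cross x-line → (6,3), t=1.7551
    cross y-line → (6,4), t=2.7600
    cross x-line → (7,4), t=2.9098 (wall)
  → r_5 = 2.9098
beam 6: φ=90°, α=75°
  d=(0.2588,0.9659)  start (4,2)  tX=2.0091 tY=0.3934  stride 1/|dx|=3.8637 1/|dy|=1.0353
    cross y-line → (4,3), t=0.3934
    cross y-line → (4,4), t=1.4287
    cross x-line → (5,4), t=2.0091
    cross y-line → (5,5), t=2.4640
    cross y-line → (5,6), t=3.4992
    cross y-line → (5,7), t=4.5345
    cross y-line → (5,8), t=5.5698 (wall)
  → r_6 = 5.5698
beam 7: φ=135°, α=120°
  d=(-0.5000,0.8660)  start (4,2)  tX=0.9600 tY=0.4388  stride 1/|dx|=2.0000 1/|dy|=1.1547
    cross y-line → (4,3), t=0.4388
    cross x-line → (3,3), t=0.9600
    cross y-line → (3,4), t=1.5935 (wall)
  → r_7 = 1.5935

ranges = [3.2400, 1.6771, 1.8706, 2.6089, 2.9098, 5.5698, 1.5935]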